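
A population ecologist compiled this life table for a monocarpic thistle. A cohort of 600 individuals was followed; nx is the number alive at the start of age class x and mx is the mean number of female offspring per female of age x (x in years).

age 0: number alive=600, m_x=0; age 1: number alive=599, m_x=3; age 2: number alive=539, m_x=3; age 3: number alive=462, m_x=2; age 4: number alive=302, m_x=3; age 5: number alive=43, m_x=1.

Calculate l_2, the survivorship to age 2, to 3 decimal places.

l_2 = n_2/n_0 = 539/600 = 0.898333… → 0.898

0.898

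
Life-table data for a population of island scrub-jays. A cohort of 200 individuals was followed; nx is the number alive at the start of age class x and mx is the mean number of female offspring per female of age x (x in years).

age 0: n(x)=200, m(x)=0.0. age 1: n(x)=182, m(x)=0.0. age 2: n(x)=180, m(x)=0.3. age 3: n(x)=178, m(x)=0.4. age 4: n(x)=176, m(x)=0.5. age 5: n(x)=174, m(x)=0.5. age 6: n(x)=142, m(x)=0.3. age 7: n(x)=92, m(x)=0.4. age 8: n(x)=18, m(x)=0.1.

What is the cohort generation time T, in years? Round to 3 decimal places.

lx = nx/n0 = nx/200: 1, 0.91, 0.9, 0.89, 0.88, 0.87, 0.71, 0.46, 0.09
lx·mx: 0, 0, 0.27, 0.356, 0.44, 0.435, 0.213, 0.184, 0.009 → R0 = 1.907
x·lx·mx: 0, 0, 0.54, 1.068, 1.76, 2.175, 1.278, 1.288, 0.072 → Σ = 8.181
T = 8.181 / 1.907 = 4.289984… → 4.290

4.290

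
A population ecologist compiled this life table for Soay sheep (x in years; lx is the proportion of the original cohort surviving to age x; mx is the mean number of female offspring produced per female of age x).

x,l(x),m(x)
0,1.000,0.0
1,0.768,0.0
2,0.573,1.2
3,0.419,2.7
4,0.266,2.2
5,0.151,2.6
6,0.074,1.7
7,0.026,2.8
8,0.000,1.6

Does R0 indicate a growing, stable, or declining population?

R0 = Σ lx·mx = 0 + 0 + 0.6876 + 1.1313 + 0.5852 + 0.3926 + 0.1258 + 0.0728 + 0 = 2.9953
R0 > 1, so the population is growing.

growing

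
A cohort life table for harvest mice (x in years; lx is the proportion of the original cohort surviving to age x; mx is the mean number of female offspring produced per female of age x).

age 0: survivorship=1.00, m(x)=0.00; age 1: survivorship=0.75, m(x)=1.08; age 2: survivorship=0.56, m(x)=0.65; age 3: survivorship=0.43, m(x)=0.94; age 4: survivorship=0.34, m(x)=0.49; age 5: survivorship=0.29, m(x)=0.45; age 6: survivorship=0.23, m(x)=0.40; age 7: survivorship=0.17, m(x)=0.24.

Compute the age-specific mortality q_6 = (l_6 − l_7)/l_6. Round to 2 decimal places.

q_6 = (l_6 − l_7) / l_6 = (0.23 − 0.17) / 0.23
     = 0.06 / 0.23 = 0.26087… → 0.26

0.26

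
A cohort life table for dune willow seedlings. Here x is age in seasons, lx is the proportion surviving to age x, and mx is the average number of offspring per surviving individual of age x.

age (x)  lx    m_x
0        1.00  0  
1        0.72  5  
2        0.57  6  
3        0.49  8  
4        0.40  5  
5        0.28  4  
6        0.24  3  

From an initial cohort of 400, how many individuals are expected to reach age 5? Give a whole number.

112

Expected survivors = N0 · l_5 = 400 × 0.28 = 112 → 112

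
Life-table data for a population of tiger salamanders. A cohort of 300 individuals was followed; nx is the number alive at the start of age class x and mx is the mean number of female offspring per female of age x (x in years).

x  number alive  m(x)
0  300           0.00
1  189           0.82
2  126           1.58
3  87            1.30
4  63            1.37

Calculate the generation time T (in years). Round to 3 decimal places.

2.236

lx = nx/n0 = nx/300: 1, 0.63, 0.42, 0.29, 0.21
lx·mx: 0, 0.5166, 0.6636, 0.377, 0.2877 → R0 = 1.8449
x·lx·mx: 0, 0.5166, 1.3272, 1.131, 1.1508 → Σ = 4.1256
T = 4.1256 / 1.8449 = 2.236219… → 2.236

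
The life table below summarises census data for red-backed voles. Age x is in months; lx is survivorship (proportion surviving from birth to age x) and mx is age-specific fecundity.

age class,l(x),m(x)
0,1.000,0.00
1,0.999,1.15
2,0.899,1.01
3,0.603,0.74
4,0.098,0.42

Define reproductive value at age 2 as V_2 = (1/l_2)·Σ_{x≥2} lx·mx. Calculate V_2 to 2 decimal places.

lx·mx for x ≥ 2: 0.90799, 0.44622, 0.04116 → sum = 1.39537
V_2 = 1.39537 / l_2 = 1.39537 / 0.899 = 1.552136… → 1.55

1.55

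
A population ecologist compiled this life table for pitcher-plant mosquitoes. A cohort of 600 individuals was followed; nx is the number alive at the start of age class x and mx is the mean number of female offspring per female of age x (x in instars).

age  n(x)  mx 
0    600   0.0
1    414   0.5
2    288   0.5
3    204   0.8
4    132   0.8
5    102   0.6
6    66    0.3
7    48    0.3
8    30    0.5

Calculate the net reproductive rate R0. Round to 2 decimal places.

lx = nx/n0 = nx/600: 1, 0.69, 0.48, 0.34, 0.22, 0.17, 0.11, 0.08, 0.05
lx·mx by age: 0, 0.345, 0.24, 0.272, 0.176, 0.102, 0.033, 0.024, 0.025
R0 = Σ lx·mx = 1.217 → 1.22

1.22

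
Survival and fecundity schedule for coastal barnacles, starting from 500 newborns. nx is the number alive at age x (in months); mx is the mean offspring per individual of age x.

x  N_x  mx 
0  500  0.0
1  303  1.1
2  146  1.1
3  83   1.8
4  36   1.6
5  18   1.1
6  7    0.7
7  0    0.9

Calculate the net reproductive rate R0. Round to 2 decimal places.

lx = nx/n0 = nx/500: 1, 0.606, 0.292, 0.166, 0.072, 0.036, 0.014, 0
lx·mx by age: 0, 0.6666, 0.3212, 0.2988, 0.1152, 0.0396, 0.0098, 0
R0 = Σ lx·mx = 1.4512 → 1.45

1.45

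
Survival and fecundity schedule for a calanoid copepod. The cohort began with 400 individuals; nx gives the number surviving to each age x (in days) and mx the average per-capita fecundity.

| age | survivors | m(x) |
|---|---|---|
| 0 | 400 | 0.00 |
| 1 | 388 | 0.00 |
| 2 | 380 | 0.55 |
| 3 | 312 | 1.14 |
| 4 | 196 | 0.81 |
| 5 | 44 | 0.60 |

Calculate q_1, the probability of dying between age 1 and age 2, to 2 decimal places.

lx = nx/n0 = nx/400: 1, 0.97, 0.95, 0.78, 0.49, 0.11
q_1 = (l_1 − l_2) / l_1 = (0.97 − 0.95) / 0.97
     = 0.02 / 0.97 = 0.020619… → 0.02

0.02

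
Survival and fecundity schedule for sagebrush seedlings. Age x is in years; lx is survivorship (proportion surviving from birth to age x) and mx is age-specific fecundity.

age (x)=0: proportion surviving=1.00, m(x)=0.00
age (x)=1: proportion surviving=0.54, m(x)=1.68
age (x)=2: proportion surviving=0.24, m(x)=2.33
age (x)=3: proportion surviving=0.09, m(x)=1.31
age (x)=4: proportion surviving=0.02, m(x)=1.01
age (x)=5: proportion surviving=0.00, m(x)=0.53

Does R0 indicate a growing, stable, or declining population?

R0 = Σ lx·mx = 0 + 0.9072 + 0.5592 + 0.1179 + 0.0202 + 0 = 1.6045
R0 > 1, so the population is growing.

growing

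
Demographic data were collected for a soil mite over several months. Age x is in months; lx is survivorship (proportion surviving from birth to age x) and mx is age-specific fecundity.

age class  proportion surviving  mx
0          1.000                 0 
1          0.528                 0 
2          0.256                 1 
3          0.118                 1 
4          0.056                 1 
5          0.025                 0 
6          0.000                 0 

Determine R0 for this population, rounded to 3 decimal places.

lx·mx by age: 0, 0, 0.256, 0.118, 0.056, 0, 0
R0 = Σ lx·mx = 0.43 → 0.430

0.430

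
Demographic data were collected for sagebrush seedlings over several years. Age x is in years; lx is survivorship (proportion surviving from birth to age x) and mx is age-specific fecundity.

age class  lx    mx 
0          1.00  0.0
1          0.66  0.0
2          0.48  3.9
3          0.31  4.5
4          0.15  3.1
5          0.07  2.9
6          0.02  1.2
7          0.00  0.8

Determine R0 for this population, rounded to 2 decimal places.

3.96

lx·mx by age: 0, 0, 1.872, 1.395, 0.465, 0.203, 0.024, 0
R0 = Σ lx·mx = 3.959 → 3.96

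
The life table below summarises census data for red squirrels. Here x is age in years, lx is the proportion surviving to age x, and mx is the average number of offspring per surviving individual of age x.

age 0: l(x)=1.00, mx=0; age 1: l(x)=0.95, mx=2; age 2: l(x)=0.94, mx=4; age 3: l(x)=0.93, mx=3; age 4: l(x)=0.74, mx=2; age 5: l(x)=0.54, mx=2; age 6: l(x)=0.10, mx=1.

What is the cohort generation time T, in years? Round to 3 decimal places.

lx·mx: 0, 1.9, 3.76, 2.79, 1.48, 1.08, 0.1 → R0 = 11.11
x·lx·mx: 0, 1.9, 7.52, 8.37, 5.92, 5.4, 0.6 → Σ = 29.71
T = 29.71 / 11.11 = 2.674167… → 2.674

2.674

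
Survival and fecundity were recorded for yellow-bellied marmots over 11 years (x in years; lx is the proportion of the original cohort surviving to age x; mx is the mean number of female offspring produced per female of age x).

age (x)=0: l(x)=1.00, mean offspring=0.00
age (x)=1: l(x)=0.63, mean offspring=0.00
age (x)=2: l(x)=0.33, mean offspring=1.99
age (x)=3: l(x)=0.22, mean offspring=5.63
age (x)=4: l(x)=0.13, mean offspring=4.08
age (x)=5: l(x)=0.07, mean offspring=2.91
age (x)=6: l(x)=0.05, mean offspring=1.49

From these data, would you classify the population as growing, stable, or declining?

growing

R0 = Σ lx·mx = 0 + 0 + 0.6567 + 1.2386 + 0.5304 + 0.2037 + 0.0745 = 2.7039
R0 > 1, so the population is growing.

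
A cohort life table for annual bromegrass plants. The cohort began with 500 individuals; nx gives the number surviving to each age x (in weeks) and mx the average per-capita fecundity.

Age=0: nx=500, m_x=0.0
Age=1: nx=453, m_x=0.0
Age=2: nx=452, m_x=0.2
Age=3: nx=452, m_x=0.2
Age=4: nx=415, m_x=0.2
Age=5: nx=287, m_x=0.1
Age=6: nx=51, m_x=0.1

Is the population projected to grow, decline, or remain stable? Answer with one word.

lx = nx/n0 = nx/500: 1, 0.906, 0.904, 0.904, 0.83, 0.574, 0.102
R0 = Σ lx·mx = 0 + 0 + 0.1808 + 0.1808 + 0.166 + 0.0574 + 0.0102 = 0.5952
R0 < 1, so the population is declining.

declining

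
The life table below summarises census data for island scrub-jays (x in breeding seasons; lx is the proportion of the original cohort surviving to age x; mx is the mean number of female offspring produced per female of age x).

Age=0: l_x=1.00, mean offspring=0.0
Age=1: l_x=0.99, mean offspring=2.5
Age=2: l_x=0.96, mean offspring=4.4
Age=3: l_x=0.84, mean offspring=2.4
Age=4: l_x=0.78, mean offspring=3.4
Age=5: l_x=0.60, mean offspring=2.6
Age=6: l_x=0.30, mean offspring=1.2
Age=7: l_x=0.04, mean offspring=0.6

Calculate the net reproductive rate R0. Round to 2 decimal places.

lx·mx by age: 0, 2.475, 4.224, 2.016, 2.652, 1.56, 0.36, 0.024
R0 = Σ lx·mx = 13.311 → 13.31

13.31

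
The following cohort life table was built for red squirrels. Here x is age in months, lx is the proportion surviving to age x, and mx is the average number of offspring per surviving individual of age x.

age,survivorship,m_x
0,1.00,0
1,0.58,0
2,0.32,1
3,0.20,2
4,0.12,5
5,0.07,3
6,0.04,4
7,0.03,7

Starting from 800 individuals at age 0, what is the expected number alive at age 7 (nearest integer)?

24

Expected survivors = N0 · l_7 = 800 × 0.03 = 24 → 24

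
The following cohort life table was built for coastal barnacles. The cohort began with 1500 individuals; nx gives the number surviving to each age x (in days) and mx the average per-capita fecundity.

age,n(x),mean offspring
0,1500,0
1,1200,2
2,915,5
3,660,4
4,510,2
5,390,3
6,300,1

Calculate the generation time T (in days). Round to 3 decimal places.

2.577

lx = nx/n0 = nx/1500: 1, 0.8, 0.61, 0.44, 0.34, 0.26, 0.2
lx·mx: 0, 1.6, 3.05, 1.76, 0.68, 0.78, 0.2 → R0 = 8.07
x·lx·mx: 0, 1.6, 6.1, 5.28, 2.72, 3.9, 1.2 → Σ = 20.8
T = 20.8 / 8.07 = 2.577447… → 2.577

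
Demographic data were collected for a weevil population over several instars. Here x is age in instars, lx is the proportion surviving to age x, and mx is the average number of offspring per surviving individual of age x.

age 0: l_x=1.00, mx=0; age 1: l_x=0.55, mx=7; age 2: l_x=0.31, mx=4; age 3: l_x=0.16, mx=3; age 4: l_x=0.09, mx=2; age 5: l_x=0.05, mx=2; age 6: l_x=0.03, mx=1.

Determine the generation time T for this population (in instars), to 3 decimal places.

lx·mx: 0, 3.85, 1.24, 0.48, 0.18, 0.1, 0.03 → R0 = 5.88
x·lx·mx: 0, 3.85, 2.48, 1.44, 0.72, 0.5, 0.18 → Σ = 9.17
T = 9.17 / 5.88 = 1.559524… → 1.560

1.560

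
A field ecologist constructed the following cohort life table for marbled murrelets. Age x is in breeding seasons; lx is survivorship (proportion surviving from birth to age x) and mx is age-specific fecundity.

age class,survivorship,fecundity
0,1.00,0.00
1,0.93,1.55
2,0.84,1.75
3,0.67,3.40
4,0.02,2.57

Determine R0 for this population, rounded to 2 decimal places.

5.24

lx·mx by age: 0, 1.4415, 1.47, 2.278, 0.0514
R0 = Σ lx·mx = 5.2409 → 5.24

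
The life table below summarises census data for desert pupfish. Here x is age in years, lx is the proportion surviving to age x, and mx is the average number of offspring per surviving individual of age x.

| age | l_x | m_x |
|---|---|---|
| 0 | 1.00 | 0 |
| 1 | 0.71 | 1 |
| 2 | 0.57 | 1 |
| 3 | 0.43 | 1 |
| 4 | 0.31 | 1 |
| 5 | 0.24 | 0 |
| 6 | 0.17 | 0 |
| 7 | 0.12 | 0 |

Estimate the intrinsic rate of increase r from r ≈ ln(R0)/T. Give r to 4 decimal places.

R0 = Σ lx·mx = 0 + 0.71 + 0.57 + 0.43 + 0.31 + 0 + 0 + 0 = 2.02
Σ x·lx·mx = 4.38; T = 4.38/2.02 = 2.16832…
r ≈ ln(R0)/T = ln(2.02)/2.16832… = 0.32426… → 0.3243

0.3243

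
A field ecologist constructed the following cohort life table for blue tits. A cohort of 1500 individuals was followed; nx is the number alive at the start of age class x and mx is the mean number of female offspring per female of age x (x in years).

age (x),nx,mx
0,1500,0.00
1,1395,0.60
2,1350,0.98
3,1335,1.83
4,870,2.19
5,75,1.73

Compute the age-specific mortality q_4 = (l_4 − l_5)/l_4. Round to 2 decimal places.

0.91

lx = nx/n0 = nx/1500: 1, 0.93, 0.9, 0.89, 0.58, 0.05
q_4 = (l_4 − l_5) / l_4 = (0.58 − 0.05) / 0.58
     = 0.53 / 0.58 = 0.913793… → 0.91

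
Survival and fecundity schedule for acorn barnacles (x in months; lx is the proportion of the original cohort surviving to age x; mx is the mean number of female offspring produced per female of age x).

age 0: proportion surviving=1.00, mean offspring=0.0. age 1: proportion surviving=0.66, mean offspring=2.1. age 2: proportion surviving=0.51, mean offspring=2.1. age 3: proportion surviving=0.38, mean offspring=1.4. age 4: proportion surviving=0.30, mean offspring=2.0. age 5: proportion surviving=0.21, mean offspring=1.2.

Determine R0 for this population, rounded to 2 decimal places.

3.84

lx·mx by age: 0, 1.386, 1.071, 0.532, 0.6, 0.252
R0 = Σ lx·mx = 3.841 → 3.84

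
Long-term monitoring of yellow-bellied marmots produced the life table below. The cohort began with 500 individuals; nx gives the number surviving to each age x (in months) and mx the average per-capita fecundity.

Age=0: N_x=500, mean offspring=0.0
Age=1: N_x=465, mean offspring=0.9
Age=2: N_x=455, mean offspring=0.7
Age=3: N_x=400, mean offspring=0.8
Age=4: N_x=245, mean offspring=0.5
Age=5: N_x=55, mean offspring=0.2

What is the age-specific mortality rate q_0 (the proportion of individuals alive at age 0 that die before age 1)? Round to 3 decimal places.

lx = nx/n0 = nx/500: 1, 0.93, 0.91, 0.8, 0.49, 0.11
q_0 = (l_0 − l_1) / l_0 = (1 − 0.93) / 1
     = 0.07 / 1 = 0.07 → 0.070

0.070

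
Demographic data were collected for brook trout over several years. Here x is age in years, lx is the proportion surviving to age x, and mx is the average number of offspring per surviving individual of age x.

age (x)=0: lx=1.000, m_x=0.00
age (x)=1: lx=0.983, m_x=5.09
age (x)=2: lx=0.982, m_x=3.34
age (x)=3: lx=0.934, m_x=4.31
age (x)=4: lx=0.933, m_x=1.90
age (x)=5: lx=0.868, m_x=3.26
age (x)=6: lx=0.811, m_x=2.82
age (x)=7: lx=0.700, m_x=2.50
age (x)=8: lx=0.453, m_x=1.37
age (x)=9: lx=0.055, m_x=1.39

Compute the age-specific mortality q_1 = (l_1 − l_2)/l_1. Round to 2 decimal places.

q_1 = (l_1 − l_2) / l_1 = (0.983 − 0.982) / 0.983
     = 0.001 / 0.983 = 0.001017… → 0.00

0.00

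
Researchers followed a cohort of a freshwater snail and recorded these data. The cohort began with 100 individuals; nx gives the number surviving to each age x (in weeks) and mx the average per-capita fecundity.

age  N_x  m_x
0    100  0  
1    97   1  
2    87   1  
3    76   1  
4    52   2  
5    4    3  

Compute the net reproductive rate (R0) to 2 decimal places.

lx = nx/n0 = nx/100: 1, 0.97, 0.87, 0.76, 0.52, 0.04
lx·mx by age: 0, 0.97, 0.87, 0.76, 1.04, 0.12
R0 = Σ lx·mx = 3.76 → 3.76

3.76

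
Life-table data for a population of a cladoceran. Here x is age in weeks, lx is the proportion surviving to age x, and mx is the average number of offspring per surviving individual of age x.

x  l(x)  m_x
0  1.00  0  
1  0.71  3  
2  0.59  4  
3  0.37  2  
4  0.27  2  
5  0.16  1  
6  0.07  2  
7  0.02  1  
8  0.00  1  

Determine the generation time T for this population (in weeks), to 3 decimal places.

2.136

lx·mx: 0, 2.13, 2.36, 0.74, 0.54, 0.16, 0.14, 0.02, 0 → R0 = 6.09
x·lx·mx: 0, 2.13, 4.72, 2.22, 2.16, 0.8, 0.84, 0.14, 0 → Σ = 13.01
T = 13.01 / 6.09 = 2.136289… → 2.136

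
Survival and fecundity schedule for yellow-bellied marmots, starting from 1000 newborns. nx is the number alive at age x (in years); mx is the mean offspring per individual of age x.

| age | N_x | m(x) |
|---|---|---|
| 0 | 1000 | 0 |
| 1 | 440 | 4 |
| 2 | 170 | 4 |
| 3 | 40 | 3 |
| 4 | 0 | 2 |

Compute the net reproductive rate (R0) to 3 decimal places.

lx = nx/n0 = nx/1000: 1, 0.44, 0.17, 0.04, 0
lx·mx by age: 0, 1.76, 0.68, 0.12, 0
R0 = Σ lx·mx = 2.56 → 2.560

2.560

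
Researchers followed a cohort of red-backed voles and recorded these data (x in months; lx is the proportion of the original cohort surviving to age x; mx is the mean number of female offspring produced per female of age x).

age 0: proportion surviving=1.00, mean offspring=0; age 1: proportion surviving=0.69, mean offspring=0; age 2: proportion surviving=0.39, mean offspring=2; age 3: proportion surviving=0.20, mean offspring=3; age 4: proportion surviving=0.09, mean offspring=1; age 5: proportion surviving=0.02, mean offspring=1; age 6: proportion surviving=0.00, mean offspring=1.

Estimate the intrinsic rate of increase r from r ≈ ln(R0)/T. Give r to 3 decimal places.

R0 = Σ lx·mx = 0 + 0 + 0.78 + 0.6 + 0.09 + 0.02 + 0 = 1.49
Σ x·lx·mx = 3.82; T = 3.82/1.49 = 2.56376…
r ≈ ln(R0)/T = ln(1.49)/2.56376… = 0.15554… → 0.156

0.156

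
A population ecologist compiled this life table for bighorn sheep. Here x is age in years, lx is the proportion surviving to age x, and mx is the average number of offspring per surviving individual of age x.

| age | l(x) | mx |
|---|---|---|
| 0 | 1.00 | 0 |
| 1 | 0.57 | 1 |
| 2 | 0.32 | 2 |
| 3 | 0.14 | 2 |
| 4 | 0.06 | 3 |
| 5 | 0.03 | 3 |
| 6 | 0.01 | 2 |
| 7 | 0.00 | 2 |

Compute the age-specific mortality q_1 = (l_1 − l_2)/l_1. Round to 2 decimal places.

q_1 = (l_1 − l_2) / l_1 = (0.57 − 0.32) / 0.57
     = 0.25 / 0.57 = 0.438596… → 0.44

0.44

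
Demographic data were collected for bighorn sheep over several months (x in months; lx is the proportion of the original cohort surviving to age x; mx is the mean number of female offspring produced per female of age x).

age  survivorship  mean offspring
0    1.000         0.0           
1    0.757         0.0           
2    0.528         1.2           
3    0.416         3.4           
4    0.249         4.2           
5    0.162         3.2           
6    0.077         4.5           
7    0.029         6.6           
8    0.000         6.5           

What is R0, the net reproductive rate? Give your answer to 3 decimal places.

lx·mx by age: 0, 0, 0.6336, 1.4144, 1.0458, 0.5184, 0.3465, 0.1914, 0
R0 = Σ lx·mx = 4.1501 → 4.150

4.150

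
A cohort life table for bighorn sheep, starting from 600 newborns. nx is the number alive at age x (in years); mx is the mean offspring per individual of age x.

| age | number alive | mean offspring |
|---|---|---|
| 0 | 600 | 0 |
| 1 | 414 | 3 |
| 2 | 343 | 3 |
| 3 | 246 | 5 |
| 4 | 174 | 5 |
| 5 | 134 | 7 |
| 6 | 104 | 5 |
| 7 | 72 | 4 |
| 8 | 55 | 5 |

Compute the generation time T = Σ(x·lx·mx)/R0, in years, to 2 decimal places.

lx = nx/n0 = nx/600: 1, 0.69, 0.57167…, 0.41, 0.29, 0.22333…, 0.17333…, 0.12, 0.09167…
lx·mx: 0, 2.07, 1.715…, 2.05, 1.45, 1.563333…, 0.866667…, 0.48, 0.458333… → R0 = 10.653333…
x·lx·mx: 0, 2.07, 3.43…, 6.15, 5.8, 7.816667…, 5.2…, 3.36, 3.666667… → Σ = 37.493333…
T = 37.493333… / 10.653333… = 3.519399… → 3.52

3.52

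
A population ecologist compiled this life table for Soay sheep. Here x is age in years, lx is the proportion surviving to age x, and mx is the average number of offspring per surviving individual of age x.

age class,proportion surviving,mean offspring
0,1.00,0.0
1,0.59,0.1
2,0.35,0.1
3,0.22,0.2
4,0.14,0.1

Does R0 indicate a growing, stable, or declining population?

R0 = Σ lx·mx = 0 + 0.059 + 0.035 + 0.044 + 0.014 = 0.152
R0 < 1, so the population is declining.

declining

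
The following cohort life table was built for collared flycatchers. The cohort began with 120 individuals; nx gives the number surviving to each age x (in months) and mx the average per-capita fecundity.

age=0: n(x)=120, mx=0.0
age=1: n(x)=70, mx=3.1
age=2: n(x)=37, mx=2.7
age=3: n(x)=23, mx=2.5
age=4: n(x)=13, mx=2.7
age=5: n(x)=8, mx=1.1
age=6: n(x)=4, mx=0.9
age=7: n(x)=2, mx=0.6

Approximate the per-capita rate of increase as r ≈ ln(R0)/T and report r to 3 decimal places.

0.663

lx = nx/n0 = nx/120: 1, 0.58333…, 0.30833…, 0.19167…, 0.10833…, 0.06667…, 0.03333…, 0.01667…
R0 = Σ lx·mx = 0 + 1.80833… + 0.8325… + 0.47917… + 0.2925… + 0.07333… + 0.03… + 0.01… = 3.525833…
Σ x·lx·mx = 6.6975…; T = 6.6975…/3.525833… = 1.89955…
r ≈ ln(R0)/T = ln(3.525833…)/1.89955… = 0.66338… → 0.663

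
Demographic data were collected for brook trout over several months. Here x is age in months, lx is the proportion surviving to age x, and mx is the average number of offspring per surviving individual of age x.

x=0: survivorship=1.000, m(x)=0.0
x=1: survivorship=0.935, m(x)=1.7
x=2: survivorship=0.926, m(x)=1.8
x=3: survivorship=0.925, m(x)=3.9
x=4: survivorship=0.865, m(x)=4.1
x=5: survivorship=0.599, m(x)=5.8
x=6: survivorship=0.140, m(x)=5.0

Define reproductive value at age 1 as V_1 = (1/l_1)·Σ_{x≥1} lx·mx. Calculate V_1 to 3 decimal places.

15.598

lx·mx for x ≥ 1: 1.5895, 1.6668, 3.6075, 3.5465, 3.4742, 0.7 → sum = 14.5845
V_1 = 14.5845 / l_1 = 14.5845 / 0.935 = 15.598396… → 15.598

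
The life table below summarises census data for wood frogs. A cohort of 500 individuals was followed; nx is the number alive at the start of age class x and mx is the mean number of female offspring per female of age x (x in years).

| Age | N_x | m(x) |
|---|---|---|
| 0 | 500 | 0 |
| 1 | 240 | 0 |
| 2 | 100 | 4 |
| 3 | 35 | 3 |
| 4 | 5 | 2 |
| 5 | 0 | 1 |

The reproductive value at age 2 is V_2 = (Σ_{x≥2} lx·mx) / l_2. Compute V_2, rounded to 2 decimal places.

lx = nx/n0 = nx/500: 1, 0.48, 0.2, 0.07, 0.01, 0
lx·mx for x ≥ 2: 0.8, 0.21, 0.02, 0 → sum = 1.03
V_2 = 1.03 / l_2 = 1.03 / 0.2 = 5.15 → 5.15

5.15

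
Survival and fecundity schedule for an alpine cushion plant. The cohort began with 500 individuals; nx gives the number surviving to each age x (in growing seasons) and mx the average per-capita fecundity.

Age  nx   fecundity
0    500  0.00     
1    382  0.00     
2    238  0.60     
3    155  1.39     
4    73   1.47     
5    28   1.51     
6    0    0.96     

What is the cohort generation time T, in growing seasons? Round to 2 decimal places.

lx = nx/n0 = nx/500: 1, 0.764, 0.476, 0.31, 0.146, 0.056, 0
lx·mx: 0, 0, 0.2856, 0.4309, 0.21462, 0.08456, 0 → R0 = 1.01568
x·lx·mx: 0, 0, 0.5712, 1.2927, 0.85848, 0.4228, 0 → Σ = 3.14518
T = 3.14518 / 1.01568 = 3.096625… → 3.10

3.10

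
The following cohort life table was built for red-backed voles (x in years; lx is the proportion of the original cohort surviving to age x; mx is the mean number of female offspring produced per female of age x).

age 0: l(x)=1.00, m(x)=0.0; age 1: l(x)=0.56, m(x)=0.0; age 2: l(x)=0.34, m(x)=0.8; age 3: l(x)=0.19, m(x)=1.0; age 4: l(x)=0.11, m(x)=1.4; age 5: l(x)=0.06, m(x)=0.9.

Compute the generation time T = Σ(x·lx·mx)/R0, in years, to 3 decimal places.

lx·mx: 0, 0, 0.272, 0.19, 0.154, 0.054 → R0 = 0.67
x·lx·mx: 0, 0, 0.544, 0.57, 0.616, 0.27 → Σ = 2
T = 2 / 0.67 = 2.985075… → 2.985

2.985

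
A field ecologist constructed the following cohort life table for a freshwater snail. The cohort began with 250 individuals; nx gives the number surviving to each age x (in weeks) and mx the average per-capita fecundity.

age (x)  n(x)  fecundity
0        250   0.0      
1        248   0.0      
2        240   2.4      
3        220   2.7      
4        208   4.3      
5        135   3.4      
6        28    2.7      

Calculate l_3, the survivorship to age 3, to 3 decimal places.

0.880

l_3 = n_3/n_0 = 220/250 = 0.88 → 0.880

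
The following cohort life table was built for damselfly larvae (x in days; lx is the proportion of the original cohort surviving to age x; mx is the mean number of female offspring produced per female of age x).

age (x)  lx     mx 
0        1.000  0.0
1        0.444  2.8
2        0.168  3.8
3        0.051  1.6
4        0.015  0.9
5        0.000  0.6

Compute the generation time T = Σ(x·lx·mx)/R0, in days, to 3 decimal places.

1.426

lx·mx: 0, 1.2432, 0.6384, 0.0816, 0.0135, 0 → R0 = 1.9767
x·lx·mx: 0, 1.2432, 1.2768, 0.2448, 0.054, 0 → Σ = 2.8188
T = 2.8188 / 1.9767 = 1.426013… → 1.426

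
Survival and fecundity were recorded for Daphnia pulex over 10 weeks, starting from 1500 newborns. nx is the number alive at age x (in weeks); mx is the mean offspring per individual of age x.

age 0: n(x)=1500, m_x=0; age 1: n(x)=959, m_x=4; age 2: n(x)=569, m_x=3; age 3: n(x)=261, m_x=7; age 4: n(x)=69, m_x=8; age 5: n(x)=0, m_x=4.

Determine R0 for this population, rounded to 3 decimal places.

5.281

lx = nx/n0 = nx/1500: 1, 0.63933…, 0.37933…, 0.174, 0.046, 0
lx·mx by age: 0, 2.557333…, 1.138…, 1.218, 0.368, 0
R0 = Σ lx·mx = 5.281333… → 5.281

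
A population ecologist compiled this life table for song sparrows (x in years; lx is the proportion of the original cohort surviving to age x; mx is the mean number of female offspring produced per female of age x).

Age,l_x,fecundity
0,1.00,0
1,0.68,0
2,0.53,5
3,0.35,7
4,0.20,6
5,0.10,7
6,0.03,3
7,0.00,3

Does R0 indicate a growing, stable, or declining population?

growing

R0 = Σ lx·mx = 0 + 0 + 2.65 + 2.45 + 1.2 + 0.7 + 0.09 + 0 = 7.09
R0 > 1, so the population is growing.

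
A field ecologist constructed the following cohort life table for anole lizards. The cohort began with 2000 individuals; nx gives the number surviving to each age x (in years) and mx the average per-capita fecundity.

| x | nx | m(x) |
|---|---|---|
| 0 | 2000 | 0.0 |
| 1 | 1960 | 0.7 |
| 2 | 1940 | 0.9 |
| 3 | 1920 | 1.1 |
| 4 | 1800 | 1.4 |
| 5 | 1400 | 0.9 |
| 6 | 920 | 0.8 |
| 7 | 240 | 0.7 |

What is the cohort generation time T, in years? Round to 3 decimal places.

lx = nx/n0 = nx/2000: 1, 0.98, 0.97, 0.96, 0.9, 0.7, 0.46, 0.12
lx·mx: 0, 0.686, 0.873, 1.056, 1.26, 0.63, 0.368, 0.084 → R0 = 4.957
x·lx·mx: 0, 0.686, 1.746, 3.168, 5.04, 3.15, 2.208, 0.588 → Σ = 16.586
T = 16.586 / 4.957 = 3.345975… → 3.346

3.346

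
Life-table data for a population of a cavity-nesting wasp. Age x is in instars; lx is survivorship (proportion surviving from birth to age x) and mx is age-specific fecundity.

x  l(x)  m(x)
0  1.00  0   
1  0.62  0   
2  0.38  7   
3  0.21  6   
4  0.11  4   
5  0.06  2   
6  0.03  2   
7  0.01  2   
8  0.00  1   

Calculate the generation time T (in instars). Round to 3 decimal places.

lx·mx: 0, 0, 2.66, 1.26, 0.44, 0.12, 0.06, 0.02, 0 → R0 = 4.56
x·lx·mx: 0, 0, 5.32, 3.78, 1.76, 0.6, 0.36, 0.14, 0 → Σ = 11.96
T = 11.96 / 4.56 = 2.622807… → 2.623

2.623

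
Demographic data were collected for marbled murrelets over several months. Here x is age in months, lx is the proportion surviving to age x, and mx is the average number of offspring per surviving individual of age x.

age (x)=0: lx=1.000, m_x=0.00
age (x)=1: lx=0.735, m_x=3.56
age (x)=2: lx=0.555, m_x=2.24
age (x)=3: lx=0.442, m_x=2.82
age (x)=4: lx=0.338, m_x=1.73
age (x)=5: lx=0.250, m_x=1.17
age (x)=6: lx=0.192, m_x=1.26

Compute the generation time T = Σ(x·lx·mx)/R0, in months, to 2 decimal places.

lx·mx: 0, 2.6166, 1.2432, 1.24644, 0.58474, 0.2925, 0.24192 → R0 = 6.2254
x·lx·mx: 0, 2.6166, 2.4864, 3.73932, 2.33896, 1.4625, 1.45152 → Σ = 14.0953
T = 14.0953 / 6.2254 = 2.26416… → 2.26

2.26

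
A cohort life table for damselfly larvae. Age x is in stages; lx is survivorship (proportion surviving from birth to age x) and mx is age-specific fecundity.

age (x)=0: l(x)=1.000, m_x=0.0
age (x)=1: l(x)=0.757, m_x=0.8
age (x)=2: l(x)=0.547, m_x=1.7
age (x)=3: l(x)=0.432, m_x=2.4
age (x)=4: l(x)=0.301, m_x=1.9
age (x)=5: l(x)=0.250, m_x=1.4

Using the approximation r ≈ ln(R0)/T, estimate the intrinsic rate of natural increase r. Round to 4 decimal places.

R0 = Σ lx·mx = 0 + 0.6056 + 0.9299 + 1.0368 + 0.5719 + 0.35 = 3.4942
Σ x·lx·mx = 9.6134; T = 9.6134/3.4942 = 2.75124…
r ≈ ln(R0)/T = ln(3.4942)/2.75124… = 0.454741… → 0.4547

0.4547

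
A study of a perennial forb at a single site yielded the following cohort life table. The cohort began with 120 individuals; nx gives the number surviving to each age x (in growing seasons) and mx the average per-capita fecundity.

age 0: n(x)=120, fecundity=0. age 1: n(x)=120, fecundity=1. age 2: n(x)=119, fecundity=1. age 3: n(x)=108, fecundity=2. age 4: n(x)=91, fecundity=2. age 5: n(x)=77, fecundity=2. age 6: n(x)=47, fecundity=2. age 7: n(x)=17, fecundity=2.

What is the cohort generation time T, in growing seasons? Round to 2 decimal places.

3.60

lx = nx/n0 = nx/120: 1, 1, 0.99167…, 0.9, 0.75833…, 0.64167…, 0.39167…, 0.14167…
lx·mx: 0, 1, 0.991667…, 1.8, 1.516667…, 1.283333…, 0.783333…, 0.283333… → R0 = 7.658333…
x·lx·mx: 0, 1, 1.983333…, 5.4, 6.066667…, 6.416667…, 4.7…, 1.983333… → Σ = 27.55…
T = 27.55… / 7.658333… = 3.597388… → 3.60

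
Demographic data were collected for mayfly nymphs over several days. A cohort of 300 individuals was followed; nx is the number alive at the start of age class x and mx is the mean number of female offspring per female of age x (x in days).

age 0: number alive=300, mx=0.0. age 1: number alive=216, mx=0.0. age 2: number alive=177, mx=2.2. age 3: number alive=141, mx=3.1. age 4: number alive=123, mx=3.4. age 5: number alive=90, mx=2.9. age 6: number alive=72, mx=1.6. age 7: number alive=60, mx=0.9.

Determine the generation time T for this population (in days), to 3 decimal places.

3.664

lx = nx/n0 = nx/300: 1, 0.72, 0.59, 0.47, 0.41, 0.3, 0.24, 0.2
lx·mx: 0, 0, 1.298, 1.457, 1.394, 0.87, 0.384, 0.18 → R0 = 5.583
x·lx·mx: 0, 0, 2.596, 4.371, 5.576, 4.35, 2.304, 1.26 → Σ = 20.457
T = 20.457 / 5.583 = 3.664159… → 3.664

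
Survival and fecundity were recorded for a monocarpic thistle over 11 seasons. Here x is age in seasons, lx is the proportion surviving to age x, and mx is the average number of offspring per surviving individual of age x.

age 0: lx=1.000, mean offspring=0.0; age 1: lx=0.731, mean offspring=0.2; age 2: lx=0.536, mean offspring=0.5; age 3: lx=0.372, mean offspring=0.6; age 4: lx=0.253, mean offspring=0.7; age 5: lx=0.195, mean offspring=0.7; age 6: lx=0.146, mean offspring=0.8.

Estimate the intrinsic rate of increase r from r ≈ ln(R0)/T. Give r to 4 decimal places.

R0 = Σ lx·mx = 0 + 0.1462 + 0.268 + 0.2232 + 0.1771 + 0.1365 + 0.1168 = 1.0678
Σ x·lx·mx = 3.4435; T = 3.4435/1.0678 = 3.22485…
r ≈ ln(R0)/T = ln(1.0678)/3.22485… = 0.020342… → 0.0203

0.0203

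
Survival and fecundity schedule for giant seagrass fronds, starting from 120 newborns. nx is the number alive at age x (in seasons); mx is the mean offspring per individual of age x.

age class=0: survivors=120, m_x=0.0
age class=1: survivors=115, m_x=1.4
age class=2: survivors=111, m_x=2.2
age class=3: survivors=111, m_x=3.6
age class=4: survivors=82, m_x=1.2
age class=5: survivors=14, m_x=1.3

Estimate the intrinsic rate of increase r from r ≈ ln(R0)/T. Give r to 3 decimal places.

lx = nx/n0 = nx/120: 1, 0.95833…, 0.925, 0.925, 0.68333…, 0.11667…
R0 = Σ lx·mx = 0 + 1.34167… + 2.035 + 3.33 + 0.82… + 0.15167… = 7.678333…
Σ x·lx·mx = 19.44…; T = 19.44…/7.678333… = 2.5318…
r ≈ ln(R0)/T = ln(7.678333…)/2.5318… = 0.80512… → 0.805

0.805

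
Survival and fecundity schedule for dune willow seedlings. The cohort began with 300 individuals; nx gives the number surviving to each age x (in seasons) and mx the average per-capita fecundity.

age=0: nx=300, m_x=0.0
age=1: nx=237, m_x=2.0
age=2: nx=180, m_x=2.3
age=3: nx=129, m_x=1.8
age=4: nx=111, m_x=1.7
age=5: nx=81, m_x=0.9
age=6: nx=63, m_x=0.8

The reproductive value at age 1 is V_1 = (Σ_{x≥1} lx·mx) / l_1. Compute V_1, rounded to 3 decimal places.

lx = nx/n0 = nx/300: 1, 0.79, 0.6, 0.43, 0.37, 0.27, 0.21
lx·mx for x ≥ 1: 1.58, 1.38, 0.774, 0.629, 0.243, 0.168 → sum = 4.774
V_1 = 4.774 / l_1 = 4.774 / 0.79 = 6.043038… → 6.043

6.043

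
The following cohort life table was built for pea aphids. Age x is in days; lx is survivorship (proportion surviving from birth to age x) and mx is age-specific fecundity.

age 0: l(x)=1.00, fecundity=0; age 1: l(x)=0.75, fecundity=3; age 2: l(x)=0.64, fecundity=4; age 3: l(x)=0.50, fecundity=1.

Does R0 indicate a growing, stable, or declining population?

R0 = Σ lx·mx = 0 + 2.25 + 2.56 + 0.5 = 5.31
R0 > 1, so the population is growing.

growing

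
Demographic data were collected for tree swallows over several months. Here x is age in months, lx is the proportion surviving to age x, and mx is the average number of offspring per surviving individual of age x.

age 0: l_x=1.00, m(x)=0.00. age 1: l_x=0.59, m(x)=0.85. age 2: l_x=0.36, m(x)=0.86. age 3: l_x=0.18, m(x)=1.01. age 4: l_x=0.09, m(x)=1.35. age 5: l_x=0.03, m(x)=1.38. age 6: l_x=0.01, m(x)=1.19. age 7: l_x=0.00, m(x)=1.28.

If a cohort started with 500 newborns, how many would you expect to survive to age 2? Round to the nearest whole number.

180

Expected survivors = N0 · l_2 = 500 × 0.36 = 180 → 180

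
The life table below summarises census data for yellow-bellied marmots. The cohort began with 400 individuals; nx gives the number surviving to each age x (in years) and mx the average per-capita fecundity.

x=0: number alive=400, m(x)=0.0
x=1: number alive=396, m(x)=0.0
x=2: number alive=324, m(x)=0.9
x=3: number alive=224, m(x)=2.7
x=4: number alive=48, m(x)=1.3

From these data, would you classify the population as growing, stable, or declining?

lx = nx/n0 = nx/400: 1, 0.99, 0.81, 0.56, 0.12
R0 = Σ lx·mx = 0 + 0 + 0.729 + 1.512 + 0.156 = 2.397
R0 > 1, so the population is growing.

growing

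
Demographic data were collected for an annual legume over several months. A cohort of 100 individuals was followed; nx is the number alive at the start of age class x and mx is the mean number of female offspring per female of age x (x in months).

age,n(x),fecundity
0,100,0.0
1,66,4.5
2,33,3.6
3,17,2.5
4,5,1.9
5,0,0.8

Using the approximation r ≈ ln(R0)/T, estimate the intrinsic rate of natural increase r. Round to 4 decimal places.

1.0309

lx = nx/n0 = nx/100: 1, 0.66, 0.33, 0.17, 0.05, 0
R0 = Σ lx·mx = 0 + 2.97 + 1.188 + 0.425 + 0.095 + 0 = 4.678
Σ x·lx·mx = 7.001; T = 7.001/4.678 = 1.49658…
r ≈ ln(R0)/T = ln(4.678)/1.49658… = 1.030931… → 1.0309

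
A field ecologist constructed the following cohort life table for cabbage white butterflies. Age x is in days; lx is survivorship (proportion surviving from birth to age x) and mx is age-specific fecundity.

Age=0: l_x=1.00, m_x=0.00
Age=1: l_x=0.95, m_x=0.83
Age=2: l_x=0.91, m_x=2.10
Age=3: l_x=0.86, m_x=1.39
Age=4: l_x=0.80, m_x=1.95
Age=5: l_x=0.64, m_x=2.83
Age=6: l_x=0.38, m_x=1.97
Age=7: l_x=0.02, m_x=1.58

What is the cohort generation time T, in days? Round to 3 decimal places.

lx·mx: 0, 0.7885, 1.911, 1.1954, 1.56, 1.8112, 0.7486, 0.0316 → R0 = 8.0463
x·lx·mx: 0, 0.7885, 3.822, 3.5862, 6.24, 9.056, 4.4916, 0.2212 → Σ = 28.2055
T = 28.2055 / 8.0463 = 3.5054… → 3.505

3.505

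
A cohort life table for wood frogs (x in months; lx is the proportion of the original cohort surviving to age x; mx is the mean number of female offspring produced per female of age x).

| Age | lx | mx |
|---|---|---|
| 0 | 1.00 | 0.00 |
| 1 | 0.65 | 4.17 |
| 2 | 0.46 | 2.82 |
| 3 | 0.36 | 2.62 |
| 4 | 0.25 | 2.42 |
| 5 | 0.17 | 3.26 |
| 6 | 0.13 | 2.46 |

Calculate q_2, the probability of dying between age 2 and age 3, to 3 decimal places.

0.217

q_2 = (l_2 − l_3) / l_2 = (0.46 − 0.36) / 0.46
     = 0.1 / 0.46 = 0.217391… → 0.217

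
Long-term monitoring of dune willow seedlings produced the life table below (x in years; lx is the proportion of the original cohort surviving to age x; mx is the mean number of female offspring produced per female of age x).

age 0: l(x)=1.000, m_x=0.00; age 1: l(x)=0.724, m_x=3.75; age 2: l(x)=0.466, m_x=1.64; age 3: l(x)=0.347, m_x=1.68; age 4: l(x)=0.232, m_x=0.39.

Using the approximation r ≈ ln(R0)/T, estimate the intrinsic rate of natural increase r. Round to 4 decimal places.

0.9305

R0 = Σ lx·mx = 0 + 2.715 + 0.76424 + 0.58296 + 0.09048 = 4.15268
Σ x·lx·mx = 6.35428; T = 6.35428/4.15268 = 1.53016…
r ≈ ln(R0)/T = ln(4.15268)/1.53016… = 0.930459… → 0.9305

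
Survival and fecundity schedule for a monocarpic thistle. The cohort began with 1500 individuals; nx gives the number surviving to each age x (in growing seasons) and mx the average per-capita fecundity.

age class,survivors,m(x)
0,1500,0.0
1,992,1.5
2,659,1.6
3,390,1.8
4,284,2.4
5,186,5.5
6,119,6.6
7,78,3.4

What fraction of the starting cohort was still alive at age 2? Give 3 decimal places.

0.439

l_2 = n_2/n_0 = 659/1500 = 0.439333… → 0.439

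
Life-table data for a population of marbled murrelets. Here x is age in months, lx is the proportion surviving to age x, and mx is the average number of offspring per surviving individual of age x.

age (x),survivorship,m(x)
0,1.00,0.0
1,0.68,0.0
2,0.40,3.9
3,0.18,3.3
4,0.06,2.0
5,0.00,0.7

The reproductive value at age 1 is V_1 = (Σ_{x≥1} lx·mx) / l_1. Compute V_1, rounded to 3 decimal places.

3.344

lx·mx for x ≥ 1: 0, 1.56, 0.594, 0.12, 0 → sum = 2.274
V_1 = 2.274 / l_1 = 2.274 / 0.68 = 3.344118… → 3.344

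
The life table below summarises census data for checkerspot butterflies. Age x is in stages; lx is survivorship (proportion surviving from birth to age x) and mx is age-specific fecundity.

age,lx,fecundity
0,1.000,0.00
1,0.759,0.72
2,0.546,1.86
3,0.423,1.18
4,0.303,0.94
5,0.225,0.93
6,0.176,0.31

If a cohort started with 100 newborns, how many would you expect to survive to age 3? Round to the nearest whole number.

42

Expected survivors = N0 · l_3 = 100 × 0.423 = 42.3 → 42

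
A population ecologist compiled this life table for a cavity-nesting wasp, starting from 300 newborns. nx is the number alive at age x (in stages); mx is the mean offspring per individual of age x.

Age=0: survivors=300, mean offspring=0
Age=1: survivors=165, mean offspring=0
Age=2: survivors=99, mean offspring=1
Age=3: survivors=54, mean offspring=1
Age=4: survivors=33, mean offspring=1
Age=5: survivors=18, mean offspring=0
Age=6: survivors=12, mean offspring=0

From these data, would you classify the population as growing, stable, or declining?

lx = nx/n0 = nx/300: 1, 0.55, 0.33, 0.18, 0.11, 0.06, 0.04
R0 = Σ lx·mx = 0 + 0 + 0.33 + 0.18 + 0.11 + 0 + 0 = 0.62
R0 < 1, so the population is declining.

declining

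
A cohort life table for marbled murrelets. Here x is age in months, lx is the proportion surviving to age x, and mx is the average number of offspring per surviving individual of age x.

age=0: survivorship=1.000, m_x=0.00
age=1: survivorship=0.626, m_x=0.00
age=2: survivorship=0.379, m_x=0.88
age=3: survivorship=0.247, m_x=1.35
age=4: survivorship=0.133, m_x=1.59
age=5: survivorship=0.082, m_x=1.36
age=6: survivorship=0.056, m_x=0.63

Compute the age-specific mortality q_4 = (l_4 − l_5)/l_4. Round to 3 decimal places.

q_4 = (l_4 − l_5) / l_4 = (0.133 − 0.082) / 0.133
     = 0.051 / 0.133 = 0.383459… → 0.383

0.383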